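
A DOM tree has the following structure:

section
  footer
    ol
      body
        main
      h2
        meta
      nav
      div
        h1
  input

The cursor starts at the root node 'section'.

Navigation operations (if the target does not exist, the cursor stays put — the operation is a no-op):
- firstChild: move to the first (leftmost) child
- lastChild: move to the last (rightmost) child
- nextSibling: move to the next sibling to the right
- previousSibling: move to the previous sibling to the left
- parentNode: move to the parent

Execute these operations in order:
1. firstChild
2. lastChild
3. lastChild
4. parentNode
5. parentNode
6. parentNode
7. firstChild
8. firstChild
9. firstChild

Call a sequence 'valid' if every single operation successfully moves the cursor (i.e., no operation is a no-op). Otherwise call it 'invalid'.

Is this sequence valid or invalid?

Answer: valid

Derivation:
After 1 (firstChild): footer
After 2 (lastChild): ol
After 3 (lastChild): div
After 4 (parentNode): ol
After 5 (parentNode): footer
After 6 (parentNode): section
After 7 (firstChild): footer
After 8 (firstChild): ol
After 9 (firstChild): body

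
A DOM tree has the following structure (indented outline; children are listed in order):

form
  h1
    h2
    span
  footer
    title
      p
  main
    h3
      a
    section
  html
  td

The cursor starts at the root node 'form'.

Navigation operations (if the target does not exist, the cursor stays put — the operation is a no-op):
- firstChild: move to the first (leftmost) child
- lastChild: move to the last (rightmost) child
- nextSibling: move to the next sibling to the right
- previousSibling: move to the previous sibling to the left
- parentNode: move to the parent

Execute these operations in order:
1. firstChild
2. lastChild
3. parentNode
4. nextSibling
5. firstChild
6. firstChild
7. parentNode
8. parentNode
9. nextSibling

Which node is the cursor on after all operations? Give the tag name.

Answer: main

Derivation:
After 1 (firstChild): h1
After 2 (lastChild): span
After 3 (parentNode): h1
After 4 (nextSibling): footer
After 5 (firstChild): title
After 6 (firstChild): p
After 7 (parentNode): title
After 8 (parentNode): footer
After 9 (nextSibling): main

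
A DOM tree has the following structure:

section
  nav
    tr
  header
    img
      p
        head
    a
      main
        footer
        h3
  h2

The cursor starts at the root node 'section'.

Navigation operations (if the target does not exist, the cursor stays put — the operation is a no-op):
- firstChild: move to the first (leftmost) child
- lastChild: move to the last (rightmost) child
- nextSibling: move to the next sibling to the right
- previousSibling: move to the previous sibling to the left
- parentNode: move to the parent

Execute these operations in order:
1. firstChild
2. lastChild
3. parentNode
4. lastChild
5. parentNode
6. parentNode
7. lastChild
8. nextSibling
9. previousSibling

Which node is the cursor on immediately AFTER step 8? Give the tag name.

After 1 (firstChild): nav
After 2 (lastChild): tr
After 3 (parentNode): nav
After 4 (lastChild): tr
After 5 (parentNode): nav
After 6 (parentNode): section
After 7 (lastChild): h2
After 8 (nextSibling): h2 (no-op, stayed)

Answer: h2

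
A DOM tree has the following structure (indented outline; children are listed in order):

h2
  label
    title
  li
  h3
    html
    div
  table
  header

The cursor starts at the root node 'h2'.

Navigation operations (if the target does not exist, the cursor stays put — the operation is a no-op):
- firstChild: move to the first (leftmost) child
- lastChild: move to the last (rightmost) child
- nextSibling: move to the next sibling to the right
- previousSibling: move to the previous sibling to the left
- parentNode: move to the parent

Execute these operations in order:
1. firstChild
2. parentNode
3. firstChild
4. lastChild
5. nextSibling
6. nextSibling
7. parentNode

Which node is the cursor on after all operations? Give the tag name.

Answer: label

Derivation:
After 1 (firstChild): label
After 2 (parentNode): h2
After 3 (firstChild): label
After 4 (lastChild): title
After 5 (nextSibling): title (no-op, stayed)
After 6 (nextSibling): title (no-op, stayed)
After 7 (parentNode): label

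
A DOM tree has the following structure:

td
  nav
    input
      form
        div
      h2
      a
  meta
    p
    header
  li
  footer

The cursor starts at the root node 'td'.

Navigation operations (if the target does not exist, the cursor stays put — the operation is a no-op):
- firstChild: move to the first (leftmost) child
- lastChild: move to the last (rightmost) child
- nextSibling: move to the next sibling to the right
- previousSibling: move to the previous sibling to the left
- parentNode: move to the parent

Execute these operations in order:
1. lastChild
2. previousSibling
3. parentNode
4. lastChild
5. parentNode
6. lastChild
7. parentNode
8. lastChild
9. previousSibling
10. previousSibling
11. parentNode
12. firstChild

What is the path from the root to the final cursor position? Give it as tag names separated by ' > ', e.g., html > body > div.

Answer: td > nav

Derivation:
After 1 (lastChild): footer
After 2 (previousSibling): li
After 3 (parentNode): td
After 4 (lastChild): footer
After 5 (parentNode): td
After 6 (lastChild): footer
After 7 (parentNode): td
After 8 (lastChild): footer
After 9 (previousSibling): li
After 10 (previousSibling): meta
After 11 (parentNode): td
After 12 (firstChild): nav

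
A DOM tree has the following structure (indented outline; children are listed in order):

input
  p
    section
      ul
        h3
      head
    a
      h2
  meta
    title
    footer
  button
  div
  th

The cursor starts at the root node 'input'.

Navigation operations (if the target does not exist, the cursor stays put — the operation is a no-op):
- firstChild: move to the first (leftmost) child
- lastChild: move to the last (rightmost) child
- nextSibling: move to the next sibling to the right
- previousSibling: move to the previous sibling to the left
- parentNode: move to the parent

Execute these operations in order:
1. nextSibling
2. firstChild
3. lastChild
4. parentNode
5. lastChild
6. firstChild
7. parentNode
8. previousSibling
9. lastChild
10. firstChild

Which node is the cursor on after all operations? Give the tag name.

After 1 (nextSibling): input (no-op, stayed)
After 2 (firstChild): p
After 3 (lastChild): a
After 4 (parentNode): p
After 5 (lastChild): a
After 6 (firstChild): h2
After 7 (parentNode): a
After 8 (previousSibling): section
After 9 (lastChild): head
After 10 (firstChild): head (no-op, stayed)

Answer: head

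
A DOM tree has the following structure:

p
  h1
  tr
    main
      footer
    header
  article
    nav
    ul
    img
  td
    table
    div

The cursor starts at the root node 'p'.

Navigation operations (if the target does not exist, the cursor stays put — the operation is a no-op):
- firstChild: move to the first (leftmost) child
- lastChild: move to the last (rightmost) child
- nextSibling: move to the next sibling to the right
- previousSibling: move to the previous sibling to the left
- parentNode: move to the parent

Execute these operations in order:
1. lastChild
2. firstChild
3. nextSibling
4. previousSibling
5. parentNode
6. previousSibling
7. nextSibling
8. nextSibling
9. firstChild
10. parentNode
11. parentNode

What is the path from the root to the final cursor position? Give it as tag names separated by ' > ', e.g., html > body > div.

After 1 (lastChild): td
After 2 (firstChild): table
After 3 (nextSibling): div
After 4 (previousSibling): table
After 5 (parentNode): td
After 6 (previousSibling): article
After 7 (nextSibling): td
After 8 (nextSibling): td (no-op, stayed)
After 9 (firstChild): table
After 10 (parentNode): td
After 11 (parentNode): p

Answer: p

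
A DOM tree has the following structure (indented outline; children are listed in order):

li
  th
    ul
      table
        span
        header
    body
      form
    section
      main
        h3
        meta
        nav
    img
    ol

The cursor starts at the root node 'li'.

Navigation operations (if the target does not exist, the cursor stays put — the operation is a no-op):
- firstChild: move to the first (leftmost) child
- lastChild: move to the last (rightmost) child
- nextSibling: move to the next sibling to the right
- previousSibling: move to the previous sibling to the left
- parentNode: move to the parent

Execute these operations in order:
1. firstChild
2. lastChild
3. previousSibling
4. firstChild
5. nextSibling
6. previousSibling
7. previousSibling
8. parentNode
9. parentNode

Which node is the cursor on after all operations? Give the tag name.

Answer: li

Derivation:
After 1 (firstChild): th
After 2 (lastChild): ol
After 3 (previousSibling): img
After 4 (firstChild): img (no-op, stayed)
After 5 (nextSibling): ol
After 6 (previousSibling): img
After 7 (previousSibling): section
After 8 (parentNode): th
After 9 (parentNode): li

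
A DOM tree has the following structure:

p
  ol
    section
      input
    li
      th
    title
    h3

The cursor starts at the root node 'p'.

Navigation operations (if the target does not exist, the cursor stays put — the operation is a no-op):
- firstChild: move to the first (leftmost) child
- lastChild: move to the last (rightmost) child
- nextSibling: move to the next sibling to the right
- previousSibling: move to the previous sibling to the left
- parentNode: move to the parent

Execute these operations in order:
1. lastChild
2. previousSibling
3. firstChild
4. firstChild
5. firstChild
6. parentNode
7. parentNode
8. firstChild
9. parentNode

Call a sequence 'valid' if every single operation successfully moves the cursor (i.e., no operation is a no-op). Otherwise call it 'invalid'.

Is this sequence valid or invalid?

After 1 (lastChild): ol
After 2 (previousSibling): ol (no-op, stayed)
After 3 (firstChild): section
After 4 (firstChild): input
After 5 (firstChild): input (no-op, stayed)
After 6 (parentNode): section
After 7 (parentNode): ol
After 8 (firstChild): section
After 9 (parentNode): ol

Answer: invalid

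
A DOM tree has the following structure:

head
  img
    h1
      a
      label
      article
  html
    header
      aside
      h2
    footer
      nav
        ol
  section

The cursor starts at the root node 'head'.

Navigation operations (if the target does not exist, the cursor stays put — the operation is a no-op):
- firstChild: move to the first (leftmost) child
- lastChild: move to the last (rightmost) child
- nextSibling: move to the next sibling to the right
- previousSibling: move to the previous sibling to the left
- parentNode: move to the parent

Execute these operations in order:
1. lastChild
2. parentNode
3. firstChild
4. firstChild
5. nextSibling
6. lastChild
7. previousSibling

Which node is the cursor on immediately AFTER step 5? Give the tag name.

After 1 (lastChild): section
After 2 (parentNode): head
After 3 (firstChild): img
After 4 (firstChild): h1
After 5 (nextSibling): h1 (no-op, stayed)

Answer: h1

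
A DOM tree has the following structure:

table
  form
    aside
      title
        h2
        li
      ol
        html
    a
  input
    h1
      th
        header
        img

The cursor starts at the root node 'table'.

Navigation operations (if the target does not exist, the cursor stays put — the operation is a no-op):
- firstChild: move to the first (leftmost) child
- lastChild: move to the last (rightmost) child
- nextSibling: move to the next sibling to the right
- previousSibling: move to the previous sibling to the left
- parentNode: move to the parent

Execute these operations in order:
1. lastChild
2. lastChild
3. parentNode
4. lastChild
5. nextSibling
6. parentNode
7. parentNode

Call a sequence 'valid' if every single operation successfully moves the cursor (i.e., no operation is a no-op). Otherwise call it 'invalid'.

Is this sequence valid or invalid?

After 1 (lastChild): input
After 2 (lastChild): h1
After 3 (parentNode): input
After 4 (lastChild): h1
After 5 (nextSibling): h1 (no-op, stayed)
After 6 (parentNode): input
After 7 (parentNode): table

Answer: invalid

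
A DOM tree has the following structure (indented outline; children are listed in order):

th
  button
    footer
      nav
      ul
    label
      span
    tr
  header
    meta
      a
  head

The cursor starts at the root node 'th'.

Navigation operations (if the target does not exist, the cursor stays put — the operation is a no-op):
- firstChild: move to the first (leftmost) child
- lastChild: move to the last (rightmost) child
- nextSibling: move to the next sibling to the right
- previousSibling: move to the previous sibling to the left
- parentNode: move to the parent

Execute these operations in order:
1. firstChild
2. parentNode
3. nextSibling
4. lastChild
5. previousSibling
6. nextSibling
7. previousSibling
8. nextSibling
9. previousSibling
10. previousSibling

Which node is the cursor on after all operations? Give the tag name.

Answer: button

Derivation:
After 1 (firstChild): button
After 2 (parentNode): th
After 3 (nextSibling): th (no-op, stayed)
After 4 (lastChild): head
After 5 (previousSibling): header
After 6 (nextSibling): head
After 7 (previousSibling): header
After 8 (nextSibling): head
After 9 (previousSibling): header
After 10 (previousSibling): button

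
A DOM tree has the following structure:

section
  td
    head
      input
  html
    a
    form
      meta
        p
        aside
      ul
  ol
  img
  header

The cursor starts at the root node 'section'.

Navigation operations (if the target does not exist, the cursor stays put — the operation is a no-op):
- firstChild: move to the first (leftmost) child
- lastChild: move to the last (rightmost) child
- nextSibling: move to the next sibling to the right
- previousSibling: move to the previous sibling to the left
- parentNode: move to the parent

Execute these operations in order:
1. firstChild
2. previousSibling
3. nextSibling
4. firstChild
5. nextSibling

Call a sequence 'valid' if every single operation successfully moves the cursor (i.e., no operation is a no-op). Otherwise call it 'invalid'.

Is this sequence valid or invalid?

After 1 (firstChild): td
After 2 (previousSibling): td (no-op, stayed)
After 3 (nextSibling): html
After 4 (firstChild): a
After 5 (nextSibling): form

Answer: invalid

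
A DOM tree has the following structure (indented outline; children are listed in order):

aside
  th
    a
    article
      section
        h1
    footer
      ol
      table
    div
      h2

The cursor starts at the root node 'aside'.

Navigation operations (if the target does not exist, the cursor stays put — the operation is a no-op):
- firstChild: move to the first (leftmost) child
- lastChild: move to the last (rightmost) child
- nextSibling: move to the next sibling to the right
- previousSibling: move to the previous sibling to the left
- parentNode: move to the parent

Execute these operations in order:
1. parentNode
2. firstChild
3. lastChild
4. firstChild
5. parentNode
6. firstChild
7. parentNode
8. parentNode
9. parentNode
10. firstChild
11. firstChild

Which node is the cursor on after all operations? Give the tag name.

After 1 (parentNode): aside (no-op, stayed)
After 2 (firstChild): th
After 3 (lastChild): div
After 4 (firstChild): h2
After 5 (parentNode): div
After 6 (firstChild): h2
After 7 (parentNode): div
After 8 (parentNode): th
After 9 (parentNode): aside
After 10 (firstChild): th
After 11 (firstChild): a

Answer: a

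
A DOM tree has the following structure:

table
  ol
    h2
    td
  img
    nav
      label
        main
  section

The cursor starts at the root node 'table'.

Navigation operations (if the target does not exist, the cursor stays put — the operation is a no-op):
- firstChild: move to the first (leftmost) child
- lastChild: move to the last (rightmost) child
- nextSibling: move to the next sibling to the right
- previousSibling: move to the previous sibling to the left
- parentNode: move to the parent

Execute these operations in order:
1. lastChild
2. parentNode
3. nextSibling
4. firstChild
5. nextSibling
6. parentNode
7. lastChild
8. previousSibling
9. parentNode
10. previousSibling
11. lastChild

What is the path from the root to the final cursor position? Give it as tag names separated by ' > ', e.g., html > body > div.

After 1 (lastChild): section
After 2 (parentNode): table
After 3 (nextSibling): table (no-op, stayed)
After 4 (firstChild): ol
After 5 (nextSibling): img
After 6 (parentNode): table
After 7 (lastChild): section
After 8 (previousSibling): img
After 9 (parentNode): table
After 10 (previousSibling): table (no-op, stayed)
After 11 (lastChild): section

Answer: table > section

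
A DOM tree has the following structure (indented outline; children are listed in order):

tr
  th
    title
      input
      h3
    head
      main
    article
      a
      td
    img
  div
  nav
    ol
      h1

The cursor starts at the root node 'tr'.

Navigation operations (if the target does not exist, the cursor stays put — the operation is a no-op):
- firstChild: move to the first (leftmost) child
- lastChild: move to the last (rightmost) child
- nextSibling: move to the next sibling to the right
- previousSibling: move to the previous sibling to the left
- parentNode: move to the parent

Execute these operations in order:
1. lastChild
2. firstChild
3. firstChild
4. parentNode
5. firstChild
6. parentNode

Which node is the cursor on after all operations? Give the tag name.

After 1 (lastChild): nav
After 2 (firstChild): ol
After 3 (firstChild): h1
After 4 (parentNode): ol
After 5 (firstChild): h1
After 6 (parentNode): ol

Answer: ol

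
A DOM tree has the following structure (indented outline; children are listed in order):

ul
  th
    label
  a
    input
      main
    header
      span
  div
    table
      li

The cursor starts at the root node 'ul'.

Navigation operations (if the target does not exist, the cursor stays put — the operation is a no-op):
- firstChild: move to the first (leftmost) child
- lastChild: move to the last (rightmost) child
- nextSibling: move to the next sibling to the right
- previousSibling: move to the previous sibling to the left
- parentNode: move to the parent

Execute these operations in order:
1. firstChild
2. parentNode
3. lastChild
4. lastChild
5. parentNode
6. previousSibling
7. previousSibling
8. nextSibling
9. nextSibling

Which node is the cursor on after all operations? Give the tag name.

After 1 (firstChild): th
After 2 (parentNode): ul
After 3 (lastChild): div
After 4 (lastChild): table
After 5 (parentNode): div
After 6 (previousSibling): a
After 7 (previousSibling): th
After 8 (nextSibling): a
After 9 (nextSibling): div

Answer: div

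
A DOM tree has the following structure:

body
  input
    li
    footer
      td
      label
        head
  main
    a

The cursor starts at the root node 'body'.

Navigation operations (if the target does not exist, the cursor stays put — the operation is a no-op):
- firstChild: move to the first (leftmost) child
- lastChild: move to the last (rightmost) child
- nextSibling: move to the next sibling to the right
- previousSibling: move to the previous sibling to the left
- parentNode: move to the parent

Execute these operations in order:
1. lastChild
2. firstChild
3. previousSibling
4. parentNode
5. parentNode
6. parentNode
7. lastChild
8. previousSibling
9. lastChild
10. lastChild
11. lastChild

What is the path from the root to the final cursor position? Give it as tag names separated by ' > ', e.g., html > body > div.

Answer: body > input > footer > label > head

Derivation:
After 1 (lastChild): main
After 2 (firstChild): a
After 3 (previousSibling): a (no-op, stayed)
After 4 (parentNode): main
After 5 (parentNode): body
After 6 (parentNode): body (no-op, stayed)
After 7 (lastChild): main
After 8 (previousSibling): input
After 9 (lastChild): footer
After 10 (lastChild): label
After 11 (lastChild): head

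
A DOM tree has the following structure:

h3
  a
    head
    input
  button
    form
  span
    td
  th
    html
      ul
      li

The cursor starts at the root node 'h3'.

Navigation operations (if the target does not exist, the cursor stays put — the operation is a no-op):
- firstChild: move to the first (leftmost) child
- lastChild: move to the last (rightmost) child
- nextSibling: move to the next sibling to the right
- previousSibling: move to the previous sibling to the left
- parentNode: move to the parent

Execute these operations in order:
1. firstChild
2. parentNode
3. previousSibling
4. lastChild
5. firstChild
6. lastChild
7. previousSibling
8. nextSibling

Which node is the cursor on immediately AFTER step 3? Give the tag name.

After 1 (firstChild): a
After 2 (parentNode): h3
After 3 (previousSibling): h3 (no-op, stayed)

Answer: h3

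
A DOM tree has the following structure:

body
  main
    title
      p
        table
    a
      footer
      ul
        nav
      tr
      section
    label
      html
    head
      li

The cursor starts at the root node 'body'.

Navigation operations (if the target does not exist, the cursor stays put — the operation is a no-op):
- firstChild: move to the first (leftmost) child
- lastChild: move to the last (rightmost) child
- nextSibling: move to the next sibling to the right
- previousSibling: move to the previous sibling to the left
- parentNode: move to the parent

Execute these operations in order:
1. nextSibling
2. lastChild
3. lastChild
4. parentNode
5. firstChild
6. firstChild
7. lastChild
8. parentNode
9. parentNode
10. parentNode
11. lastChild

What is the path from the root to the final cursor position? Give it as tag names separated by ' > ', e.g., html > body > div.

After 1 (nextSibling): body (no-op, stayed)
After 2 (lastChild): main
After 3 (lastChild): head
After 4 (parentNode): main
After 5 (firstChild): title
After 6 (firstChild): p
After 7 (lastChild): table
After 8 (parentNode): p
After 9 (parentNode): title
After 10 (parentNode): main
After 11 (lastChild): head

Answer: body > main > head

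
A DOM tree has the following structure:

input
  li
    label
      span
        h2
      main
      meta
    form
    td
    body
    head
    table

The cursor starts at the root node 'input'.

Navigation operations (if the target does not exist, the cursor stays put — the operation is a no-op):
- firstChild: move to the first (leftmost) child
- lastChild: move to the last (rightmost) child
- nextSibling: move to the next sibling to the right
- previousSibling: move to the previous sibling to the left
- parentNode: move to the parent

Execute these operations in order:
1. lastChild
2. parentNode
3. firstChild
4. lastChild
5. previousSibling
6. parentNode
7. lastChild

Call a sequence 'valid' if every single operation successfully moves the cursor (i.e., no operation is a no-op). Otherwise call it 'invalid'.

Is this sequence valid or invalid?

Answer: valid

Derivation:
After 1 (lastChild): li
After 2 (parentNode): input
After 3 (firstChild): li
After 4 (lastChild): table
After 5 (previousSibling): head
After 6 (parentNode): li
After 7 (lastChild): table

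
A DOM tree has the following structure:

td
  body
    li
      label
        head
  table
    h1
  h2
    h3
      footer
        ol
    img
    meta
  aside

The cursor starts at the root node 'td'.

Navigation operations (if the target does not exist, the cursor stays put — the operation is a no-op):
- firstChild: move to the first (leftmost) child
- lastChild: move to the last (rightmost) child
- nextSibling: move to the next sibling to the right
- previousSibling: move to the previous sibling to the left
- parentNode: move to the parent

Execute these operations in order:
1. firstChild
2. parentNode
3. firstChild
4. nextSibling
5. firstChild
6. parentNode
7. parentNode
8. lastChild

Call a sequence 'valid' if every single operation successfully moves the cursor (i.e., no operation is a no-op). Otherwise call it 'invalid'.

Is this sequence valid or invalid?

Answer: valid

Derivation:
After 1 (firstChild): body
After 2 (parentNode): td
After 3 (firstChild): body
After 4 (nextSibling): table
After 5 (firstChild): h1
After 6 (parentNode): table
After 7 (parentNode): td
After 8 (lastChild): aside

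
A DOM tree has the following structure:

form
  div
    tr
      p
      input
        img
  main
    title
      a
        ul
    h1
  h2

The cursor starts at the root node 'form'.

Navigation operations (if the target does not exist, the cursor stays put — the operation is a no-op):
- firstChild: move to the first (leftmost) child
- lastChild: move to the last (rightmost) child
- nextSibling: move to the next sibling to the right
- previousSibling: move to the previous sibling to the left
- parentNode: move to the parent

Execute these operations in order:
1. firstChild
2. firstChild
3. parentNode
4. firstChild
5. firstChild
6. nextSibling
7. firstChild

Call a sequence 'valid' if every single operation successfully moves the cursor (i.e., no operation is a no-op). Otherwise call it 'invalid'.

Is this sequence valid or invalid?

After 1 (firstChild): div
After 2 (firstChild): tr
After 3 (parentNode): div
After 4 (firstChild): tr
After 5 (firstChild): p
After 6 (nextSibling): input
After 7 (firstChild): img

Answer: valid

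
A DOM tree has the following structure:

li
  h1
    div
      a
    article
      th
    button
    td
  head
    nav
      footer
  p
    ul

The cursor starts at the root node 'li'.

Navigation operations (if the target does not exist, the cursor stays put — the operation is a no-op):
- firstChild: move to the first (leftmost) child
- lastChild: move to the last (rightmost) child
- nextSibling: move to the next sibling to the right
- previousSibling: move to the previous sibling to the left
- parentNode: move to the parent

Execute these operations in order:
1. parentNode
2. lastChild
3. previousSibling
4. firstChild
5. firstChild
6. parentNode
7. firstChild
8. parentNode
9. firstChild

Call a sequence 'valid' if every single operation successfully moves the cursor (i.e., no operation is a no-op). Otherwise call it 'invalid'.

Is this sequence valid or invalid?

Answer: invalid

Derivation:
After 1 (parentNode): li (no-op, stayed)
After 2 (lastChild): p
After 3 (previousSibling): head
After 4 (firstChild): nav
After 5 (firstChild): footer
After 6 (parentNode): nav
After 7 (firstChild): footer
After 8 (parentNode): nav
After 9 (firstChild): footer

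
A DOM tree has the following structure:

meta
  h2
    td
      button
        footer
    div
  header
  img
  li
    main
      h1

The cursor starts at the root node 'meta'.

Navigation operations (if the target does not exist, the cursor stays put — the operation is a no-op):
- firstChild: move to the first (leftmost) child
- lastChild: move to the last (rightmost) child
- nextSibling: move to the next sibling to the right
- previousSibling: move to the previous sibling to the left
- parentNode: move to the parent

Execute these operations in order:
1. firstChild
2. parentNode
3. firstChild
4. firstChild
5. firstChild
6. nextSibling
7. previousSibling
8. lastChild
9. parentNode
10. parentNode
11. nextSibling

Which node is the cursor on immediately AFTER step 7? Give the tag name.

Answer: button

Derivation:
After 1 (firstChild): h2
After 2 (parentNode): meta
After 3 (firstChild): h2
After 4 (firstChild): td
After 5 (firstChild): button
After 6 (nextSibling): button (no-op, stayed)
After 7 (previousSibling): button (no-op, stayed)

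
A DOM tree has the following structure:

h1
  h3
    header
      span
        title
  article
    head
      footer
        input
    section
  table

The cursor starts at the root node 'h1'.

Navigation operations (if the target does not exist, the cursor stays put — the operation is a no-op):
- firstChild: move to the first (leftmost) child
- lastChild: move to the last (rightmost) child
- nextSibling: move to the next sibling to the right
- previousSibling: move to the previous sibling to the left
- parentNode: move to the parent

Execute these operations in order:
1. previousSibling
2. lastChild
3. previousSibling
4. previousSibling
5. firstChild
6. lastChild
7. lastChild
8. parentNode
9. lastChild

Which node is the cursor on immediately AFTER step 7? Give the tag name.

Answer: title

Derivation:
After 1 (previousSibling): h1 (no-op, stayed)
After 2 (lastChild): table
After 3 (previousSibling): article
After 4 (previousSibling): h3
After 5 (firstChild): header
After 6 (lastChild): span
After 7 (lastChild): title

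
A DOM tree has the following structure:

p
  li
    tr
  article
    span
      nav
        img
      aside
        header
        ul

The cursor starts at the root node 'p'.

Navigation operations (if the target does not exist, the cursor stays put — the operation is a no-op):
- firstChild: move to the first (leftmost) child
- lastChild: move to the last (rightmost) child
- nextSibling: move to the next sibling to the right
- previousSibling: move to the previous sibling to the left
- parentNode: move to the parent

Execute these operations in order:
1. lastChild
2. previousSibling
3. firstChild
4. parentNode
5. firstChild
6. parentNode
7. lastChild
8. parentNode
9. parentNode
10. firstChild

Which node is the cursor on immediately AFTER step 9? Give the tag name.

Answer: p

Derivation:
After 1 (lastChild): article
After 2 (previousSibling): li
After 3 (firstChild): tr
After 4 (parentNode): li
After 5 (firstChild): tr
After 6 (parentNode): li
After 7 (lastChild): tr
After 8 (parentNode): li
After 9 (parentNode): p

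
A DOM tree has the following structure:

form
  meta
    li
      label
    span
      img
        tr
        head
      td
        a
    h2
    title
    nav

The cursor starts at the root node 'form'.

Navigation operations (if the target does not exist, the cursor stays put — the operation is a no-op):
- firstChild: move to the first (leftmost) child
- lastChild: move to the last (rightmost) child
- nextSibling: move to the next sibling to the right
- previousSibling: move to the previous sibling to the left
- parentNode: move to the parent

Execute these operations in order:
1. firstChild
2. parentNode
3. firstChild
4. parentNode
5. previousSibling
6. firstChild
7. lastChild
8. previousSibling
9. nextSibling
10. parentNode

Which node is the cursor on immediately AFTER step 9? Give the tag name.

Answer: nav

Derivation:
After 1 (firstChild): meta
After 2 (parentNode): form
After 3 (firstChild): meta
After 4 (parentNode): form
After 5 (previousSibling): form (no-op, stayed)
After 6 (firstChild): meta
After 7 (lastChild): nav
After 8 (previousSibling): title
After 9 (nextSibling): nav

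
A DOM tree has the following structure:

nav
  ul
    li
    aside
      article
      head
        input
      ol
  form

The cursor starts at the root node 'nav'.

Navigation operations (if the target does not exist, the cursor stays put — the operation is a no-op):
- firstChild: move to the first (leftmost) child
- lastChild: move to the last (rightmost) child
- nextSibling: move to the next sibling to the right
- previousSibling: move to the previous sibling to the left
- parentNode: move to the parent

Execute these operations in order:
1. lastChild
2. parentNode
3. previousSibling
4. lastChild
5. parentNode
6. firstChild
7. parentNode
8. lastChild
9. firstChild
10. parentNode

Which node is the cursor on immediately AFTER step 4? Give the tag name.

After 1 (lastChild): form
After 2 (parentNode): nav
After 3 (previousSibling): nav (no-op, stayed)
After 4 (lastChild): form

Answer: form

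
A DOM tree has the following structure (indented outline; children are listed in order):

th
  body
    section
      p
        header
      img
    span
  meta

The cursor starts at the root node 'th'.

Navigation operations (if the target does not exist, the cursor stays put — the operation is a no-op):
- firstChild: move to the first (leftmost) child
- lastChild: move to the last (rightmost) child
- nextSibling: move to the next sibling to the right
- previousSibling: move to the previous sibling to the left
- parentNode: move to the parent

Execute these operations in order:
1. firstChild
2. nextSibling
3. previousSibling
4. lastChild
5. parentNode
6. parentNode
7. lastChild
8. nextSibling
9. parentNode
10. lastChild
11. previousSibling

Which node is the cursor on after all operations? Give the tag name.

After 1 (firstChild): body
After 2 (nextSibling): meta
After 3 (previousSibling): body
After 4 (lastChild): span
After 5 (parentNode): body
After 6 (parentNode): th
After 7 (lastChild): meta
After 8 (nextSibling): meta (no-op, stayed)
After 9 (parentNode): th
After 10 (lastChild): meta
After 11 (previousSibling): body

Answer: body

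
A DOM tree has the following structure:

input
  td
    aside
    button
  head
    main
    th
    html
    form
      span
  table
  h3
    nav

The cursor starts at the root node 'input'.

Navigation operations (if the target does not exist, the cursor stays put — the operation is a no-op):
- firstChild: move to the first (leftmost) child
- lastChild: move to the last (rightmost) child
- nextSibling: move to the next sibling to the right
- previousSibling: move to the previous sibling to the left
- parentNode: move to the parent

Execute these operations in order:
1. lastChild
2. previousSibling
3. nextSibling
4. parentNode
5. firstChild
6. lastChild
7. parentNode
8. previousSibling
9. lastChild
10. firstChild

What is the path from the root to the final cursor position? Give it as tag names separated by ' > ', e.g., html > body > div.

After 1 (lastChild): h3
After 2 (previousSibling): table
After 3 (nextSibling): h3
After 4 (parentNode): input
After 5 (firstChild): td
After 6 (lastChild): button
After 7 (parentNode): td
After 8 (previousSibling): td (no-op, stayed)
After 9 (lastChild): button
After 10 (firstChild): button (no-op, stayed)

Answer: input > td > button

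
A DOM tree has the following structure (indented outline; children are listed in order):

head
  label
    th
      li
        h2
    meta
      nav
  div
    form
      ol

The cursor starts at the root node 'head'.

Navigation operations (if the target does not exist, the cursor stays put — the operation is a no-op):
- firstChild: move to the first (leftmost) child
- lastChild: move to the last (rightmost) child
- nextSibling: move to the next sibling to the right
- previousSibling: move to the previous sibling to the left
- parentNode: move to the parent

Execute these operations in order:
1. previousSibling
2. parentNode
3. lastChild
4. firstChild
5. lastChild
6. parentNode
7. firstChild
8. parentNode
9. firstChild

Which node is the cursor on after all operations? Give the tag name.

Answer: ol

Derivation:
After 1 (previousSibling): head (no-op, stayed)
After 2 (parentNode): head (no-op, stayed)
After 3 (lastChild): div
After 4 (firstChild): form
After 5 (lastChild): ol
After 6 (parentNode): form
After 7 (firstChild): ol
After 8 (parentNode): form
After 9 (firstChild): ol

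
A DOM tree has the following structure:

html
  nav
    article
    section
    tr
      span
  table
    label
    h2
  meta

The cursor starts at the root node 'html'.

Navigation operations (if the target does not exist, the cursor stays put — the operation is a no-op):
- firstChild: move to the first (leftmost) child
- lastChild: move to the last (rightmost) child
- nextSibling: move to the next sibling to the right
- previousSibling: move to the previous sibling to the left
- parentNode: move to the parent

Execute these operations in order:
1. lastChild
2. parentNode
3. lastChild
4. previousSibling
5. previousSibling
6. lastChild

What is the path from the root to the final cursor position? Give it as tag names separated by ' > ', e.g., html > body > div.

Answer: html > nav > tr

Derivation:
After 1 (lastChild): meta
After 2 (parentNode): html
After 3 (lastChild): meta
After 4 (previousSibling): table
After 5 (previousSibling): nav
After 6 (lastChild): tr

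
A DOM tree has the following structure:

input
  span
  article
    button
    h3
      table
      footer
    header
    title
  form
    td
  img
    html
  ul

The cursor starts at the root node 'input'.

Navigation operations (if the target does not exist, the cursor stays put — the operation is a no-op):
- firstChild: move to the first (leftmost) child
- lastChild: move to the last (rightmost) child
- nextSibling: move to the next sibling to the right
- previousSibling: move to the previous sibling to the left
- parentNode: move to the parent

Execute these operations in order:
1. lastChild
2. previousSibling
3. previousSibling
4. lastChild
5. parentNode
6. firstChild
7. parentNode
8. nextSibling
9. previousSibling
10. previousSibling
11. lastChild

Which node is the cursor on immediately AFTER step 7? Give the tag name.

Answer: form

Derivation:
After 1 (lastChild): ul
After 2 (previousSibling): img
After 3 (previousSibling): form
After 4 (lastChild): td
After 5 (parentNode): form
After 6 (firstChild): td
After 7 (parentNode): form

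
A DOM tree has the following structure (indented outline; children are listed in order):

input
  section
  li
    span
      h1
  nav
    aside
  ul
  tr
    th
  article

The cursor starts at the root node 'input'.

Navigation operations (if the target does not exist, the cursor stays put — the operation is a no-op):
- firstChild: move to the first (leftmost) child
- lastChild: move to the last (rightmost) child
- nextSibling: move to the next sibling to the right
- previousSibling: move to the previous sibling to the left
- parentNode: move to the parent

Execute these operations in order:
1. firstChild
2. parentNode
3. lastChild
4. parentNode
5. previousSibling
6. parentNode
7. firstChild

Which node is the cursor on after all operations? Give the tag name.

Answer: section

Derivation:
After 1 (firstChild): section
After 2 (parentNode): input
After 3 (lastChild): article
After 4 (parentNode): input
After 5 (previousSibling): input (no-op, stayed)
After 6 (parentNode): input (no-op, stayed)
After 7 (firstChild): section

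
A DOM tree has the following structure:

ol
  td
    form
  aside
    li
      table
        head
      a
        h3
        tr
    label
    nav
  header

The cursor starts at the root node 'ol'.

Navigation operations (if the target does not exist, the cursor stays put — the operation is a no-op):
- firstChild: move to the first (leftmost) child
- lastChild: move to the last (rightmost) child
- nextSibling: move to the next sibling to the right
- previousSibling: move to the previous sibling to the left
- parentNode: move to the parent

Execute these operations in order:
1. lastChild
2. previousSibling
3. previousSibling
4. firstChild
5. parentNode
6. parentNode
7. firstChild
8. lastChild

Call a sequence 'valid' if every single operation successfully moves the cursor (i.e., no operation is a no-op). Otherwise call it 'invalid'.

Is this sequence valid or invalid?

After 1 (lastChild): header
After 2 (previousSibling): aside
After 3 (previousSibling): td
After 4 (firstChild): form
After 5 (parentNode): td
After 6 (parentNode): ol
After 7 (firstChild): td
After 8 (lastChild): form

Answer: valid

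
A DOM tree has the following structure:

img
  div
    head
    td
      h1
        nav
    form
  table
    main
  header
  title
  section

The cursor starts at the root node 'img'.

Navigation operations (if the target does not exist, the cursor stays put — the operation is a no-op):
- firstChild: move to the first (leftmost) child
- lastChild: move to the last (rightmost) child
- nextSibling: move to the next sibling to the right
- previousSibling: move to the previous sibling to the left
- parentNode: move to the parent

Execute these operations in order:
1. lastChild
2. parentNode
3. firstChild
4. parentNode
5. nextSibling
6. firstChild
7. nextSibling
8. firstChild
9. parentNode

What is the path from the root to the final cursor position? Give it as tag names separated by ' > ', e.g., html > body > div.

After 1 (lastChild): section
After 2 (parentNode): img
After 3 (firstChild): div
After 4 (parentNode): img
After 5 (nextSibling): img (no-op, stayed)
After 6 (firstChild): div
After 7 (nextSibling): table
After 8 (firstChild): main
After 9 (parentNode): table

Answer: img > table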